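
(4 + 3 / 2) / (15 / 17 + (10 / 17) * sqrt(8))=-561 / 230 + 374 * sqrt(2) / 115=2.16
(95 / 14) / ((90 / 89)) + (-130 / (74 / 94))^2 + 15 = 27291.32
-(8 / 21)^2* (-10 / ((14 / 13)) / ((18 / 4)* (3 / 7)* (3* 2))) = 4160 / 35721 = 0.12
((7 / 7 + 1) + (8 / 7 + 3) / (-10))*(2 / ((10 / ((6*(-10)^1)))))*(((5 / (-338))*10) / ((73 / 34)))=113220 / 86359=1.31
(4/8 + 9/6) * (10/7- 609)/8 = -4253/28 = -151.89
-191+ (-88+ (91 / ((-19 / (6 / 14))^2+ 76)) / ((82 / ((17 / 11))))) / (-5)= -2873664921 / 16572446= -173.40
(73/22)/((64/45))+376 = 532693/1408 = 378.33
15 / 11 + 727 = 8012 / 11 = 728.36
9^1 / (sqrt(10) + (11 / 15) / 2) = -2970 / 8879 + 8100 *sqrt(10) / 8879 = 2.55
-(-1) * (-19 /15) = -1.27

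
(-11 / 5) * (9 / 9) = -11 / 5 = -2.20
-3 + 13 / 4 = 1 / 4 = 0.25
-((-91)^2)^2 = -68574961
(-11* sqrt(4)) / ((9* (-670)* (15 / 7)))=77 / 45225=0.00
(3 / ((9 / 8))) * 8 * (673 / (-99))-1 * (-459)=93251 / 297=313.98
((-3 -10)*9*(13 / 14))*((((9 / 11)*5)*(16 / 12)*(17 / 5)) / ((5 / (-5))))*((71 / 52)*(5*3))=6354855 / 154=41265.29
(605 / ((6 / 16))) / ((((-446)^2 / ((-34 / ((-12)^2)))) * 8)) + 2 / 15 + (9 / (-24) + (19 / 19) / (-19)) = -1202230799 / 4081756320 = -0.29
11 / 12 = 0.92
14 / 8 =7 / 4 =1.75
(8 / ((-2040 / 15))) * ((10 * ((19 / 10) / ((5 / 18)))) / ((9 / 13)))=-494 / 85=-5.81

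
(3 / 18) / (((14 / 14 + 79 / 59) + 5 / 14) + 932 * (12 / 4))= 413 / 6935169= 0.00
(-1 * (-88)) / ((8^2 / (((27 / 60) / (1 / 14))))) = 693 / 80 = 8.66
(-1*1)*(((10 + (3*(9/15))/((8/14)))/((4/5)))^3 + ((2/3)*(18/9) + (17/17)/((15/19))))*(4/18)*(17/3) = -1547178211/276480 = -5595.99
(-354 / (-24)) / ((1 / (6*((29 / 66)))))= 1711 / 44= 38.89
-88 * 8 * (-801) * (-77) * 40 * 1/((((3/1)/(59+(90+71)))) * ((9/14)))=-594379878400/3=-198126626133.33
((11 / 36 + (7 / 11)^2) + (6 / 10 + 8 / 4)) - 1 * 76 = -72.69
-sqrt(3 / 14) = -sqrt(42) / 14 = -0.46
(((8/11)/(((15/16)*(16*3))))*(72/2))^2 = 1024/3025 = 0.34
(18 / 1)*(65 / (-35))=-234 / 7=-33.43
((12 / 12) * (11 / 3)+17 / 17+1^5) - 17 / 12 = 17 / 4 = 4.25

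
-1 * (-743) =743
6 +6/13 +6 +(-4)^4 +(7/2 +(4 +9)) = 7409/26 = 284.96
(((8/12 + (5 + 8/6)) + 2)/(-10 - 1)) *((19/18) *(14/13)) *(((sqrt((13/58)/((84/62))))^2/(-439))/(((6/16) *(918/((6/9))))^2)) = 9424/7169466634803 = 0.00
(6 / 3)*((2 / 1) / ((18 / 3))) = 0.67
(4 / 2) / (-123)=-2 / 123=-0.02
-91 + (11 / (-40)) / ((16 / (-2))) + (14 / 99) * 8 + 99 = 9.17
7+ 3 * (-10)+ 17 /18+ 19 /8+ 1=-1345 /72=-18.68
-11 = -11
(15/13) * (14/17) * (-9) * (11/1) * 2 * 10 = -415800/221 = -1881.45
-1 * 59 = -59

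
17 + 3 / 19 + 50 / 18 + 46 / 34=61886 / 2907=21.29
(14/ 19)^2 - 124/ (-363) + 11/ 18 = 1175963/ 786258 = 1.50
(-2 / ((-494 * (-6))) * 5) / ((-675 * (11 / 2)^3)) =0.00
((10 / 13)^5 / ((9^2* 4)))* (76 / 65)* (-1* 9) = -380000 / 43441281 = -0.01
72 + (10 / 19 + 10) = 1568 / 19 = 82.53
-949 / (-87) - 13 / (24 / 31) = -1365 / 232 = -5.88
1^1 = 1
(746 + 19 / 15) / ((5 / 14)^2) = 2196964 / 375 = 5858.57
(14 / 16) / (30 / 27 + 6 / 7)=441 / 992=0.44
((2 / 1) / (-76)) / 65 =-1 / 2470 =-0.00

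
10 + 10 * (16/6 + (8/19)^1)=2330/57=40.88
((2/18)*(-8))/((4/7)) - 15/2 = -9.06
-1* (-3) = 3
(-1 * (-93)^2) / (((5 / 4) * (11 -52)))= 34596 / 205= 168.76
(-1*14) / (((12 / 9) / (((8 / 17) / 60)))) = -7 / 85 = -0.08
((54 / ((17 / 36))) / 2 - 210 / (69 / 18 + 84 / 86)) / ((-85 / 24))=-402624 / 105485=-3.82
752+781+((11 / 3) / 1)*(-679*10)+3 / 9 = -23363.33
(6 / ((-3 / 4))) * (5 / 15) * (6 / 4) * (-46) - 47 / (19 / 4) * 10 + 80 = 3136 / 19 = 165.05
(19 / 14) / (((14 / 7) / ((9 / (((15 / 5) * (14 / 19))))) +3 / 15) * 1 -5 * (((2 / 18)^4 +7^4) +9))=-11842605 / 105143841404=-0.00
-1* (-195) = 195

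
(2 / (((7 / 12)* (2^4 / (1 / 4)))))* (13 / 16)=0.04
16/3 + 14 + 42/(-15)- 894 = -13162/15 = -877.47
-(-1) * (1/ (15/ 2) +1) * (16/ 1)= 18.13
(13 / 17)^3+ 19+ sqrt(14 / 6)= sqrt(21) / 3+ 95544 / 4913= 20.97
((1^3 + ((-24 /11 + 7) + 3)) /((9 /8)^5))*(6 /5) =6356992 /1082565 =5.87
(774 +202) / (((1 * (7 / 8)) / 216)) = 1686528 / 7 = 240932.57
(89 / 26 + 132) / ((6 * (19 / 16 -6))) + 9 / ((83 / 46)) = 10610 / 35607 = 0.30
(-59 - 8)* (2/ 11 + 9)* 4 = -27068/ 11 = -2460.73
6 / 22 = 3 / 11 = 0.27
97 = 97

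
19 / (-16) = -19 / 16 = -1.19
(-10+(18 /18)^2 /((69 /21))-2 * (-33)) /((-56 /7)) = -1295 /184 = -7.04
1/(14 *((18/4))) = 1/63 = 0.02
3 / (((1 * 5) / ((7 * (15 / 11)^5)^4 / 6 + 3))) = 798406250392032962105556243 / 6727499949325600092010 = 118678.00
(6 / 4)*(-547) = -1641 / 2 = -820.50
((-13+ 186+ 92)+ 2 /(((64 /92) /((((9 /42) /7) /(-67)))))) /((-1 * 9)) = -13919851 /472752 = -29.44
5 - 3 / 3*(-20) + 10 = 35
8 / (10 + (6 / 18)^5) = 1944 / 2431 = 0.80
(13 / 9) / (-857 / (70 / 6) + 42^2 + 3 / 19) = 8645 / 10118844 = 0.00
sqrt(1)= 1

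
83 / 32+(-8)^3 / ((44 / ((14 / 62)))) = -0.03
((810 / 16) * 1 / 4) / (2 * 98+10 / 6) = 1215 / 18976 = 0.06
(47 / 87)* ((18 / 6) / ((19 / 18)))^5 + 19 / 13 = 101.64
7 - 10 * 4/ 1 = -33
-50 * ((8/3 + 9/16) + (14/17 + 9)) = -266275/408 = -652.63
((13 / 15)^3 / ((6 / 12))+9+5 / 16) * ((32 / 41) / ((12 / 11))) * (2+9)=69354659 / 830250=83.53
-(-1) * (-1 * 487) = -487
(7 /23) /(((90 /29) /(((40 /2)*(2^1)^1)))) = 812 /207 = 3.92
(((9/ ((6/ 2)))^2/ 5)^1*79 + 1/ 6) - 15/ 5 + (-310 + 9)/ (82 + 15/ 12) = 452051/ 3330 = 135.75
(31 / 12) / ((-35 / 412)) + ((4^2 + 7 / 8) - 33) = -46.53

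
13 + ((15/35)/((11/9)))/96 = 13.00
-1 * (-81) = 81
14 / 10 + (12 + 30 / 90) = 206 / 15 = 13.73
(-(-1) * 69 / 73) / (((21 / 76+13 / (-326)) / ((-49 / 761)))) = -41883828 / 162714737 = -0.26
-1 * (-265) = 265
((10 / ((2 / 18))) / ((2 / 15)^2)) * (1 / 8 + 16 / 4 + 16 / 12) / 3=147375 / 16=9210.94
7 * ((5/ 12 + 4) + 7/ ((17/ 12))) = 13363/ 204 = 65.50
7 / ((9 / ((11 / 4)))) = 77 / 36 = 2.14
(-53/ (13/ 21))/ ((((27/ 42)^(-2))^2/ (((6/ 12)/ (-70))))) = 1043199/ 9988160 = 0.10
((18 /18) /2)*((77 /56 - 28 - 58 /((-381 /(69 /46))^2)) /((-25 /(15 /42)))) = 0.19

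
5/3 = 1.67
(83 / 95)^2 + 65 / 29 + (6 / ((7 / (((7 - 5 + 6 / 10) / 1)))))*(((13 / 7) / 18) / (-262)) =30278794379 / 10080076650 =3.00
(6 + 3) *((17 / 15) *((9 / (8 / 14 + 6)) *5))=3213 / 46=69.85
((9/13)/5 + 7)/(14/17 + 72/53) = 209032/63895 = 3.27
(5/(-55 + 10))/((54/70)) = -35/243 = -0.14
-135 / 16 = -8.44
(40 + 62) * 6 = 612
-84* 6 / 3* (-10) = 1680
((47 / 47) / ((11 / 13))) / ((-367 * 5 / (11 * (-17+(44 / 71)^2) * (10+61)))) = 1088893 / 130285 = 8.36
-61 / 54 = -1.13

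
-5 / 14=-0.36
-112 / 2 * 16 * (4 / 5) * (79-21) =-207872 / 5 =-41574.40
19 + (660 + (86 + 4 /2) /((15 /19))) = 11857 /15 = 790.47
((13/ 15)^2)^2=28561/ 50625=0.56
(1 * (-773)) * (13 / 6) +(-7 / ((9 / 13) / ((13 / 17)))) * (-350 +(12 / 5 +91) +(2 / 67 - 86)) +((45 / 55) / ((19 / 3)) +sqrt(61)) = sqrt(61) +20868776219 / 21424590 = 981.87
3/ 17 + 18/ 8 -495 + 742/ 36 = -288841/ 612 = -471.96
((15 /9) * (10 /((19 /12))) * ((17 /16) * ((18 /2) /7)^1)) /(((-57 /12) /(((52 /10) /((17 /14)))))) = -4680 /361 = -12.96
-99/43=-2.30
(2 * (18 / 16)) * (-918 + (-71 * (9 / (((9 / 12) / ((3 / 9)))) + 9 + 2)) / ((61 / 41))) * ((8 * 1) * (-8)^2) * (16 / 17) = -1836988416 / 1037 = -1771444.95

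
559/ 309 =1.81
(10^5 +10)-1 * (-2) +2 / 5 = 500062 / 5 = 100012.40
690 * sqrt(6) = 1690.15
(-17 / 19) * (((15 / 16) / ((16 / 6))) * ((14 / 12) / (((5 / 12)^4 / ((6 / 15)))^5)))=-171081539662968577327104 / 1132488250732421875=-151066.94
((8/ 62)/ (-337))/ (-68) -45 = -45.00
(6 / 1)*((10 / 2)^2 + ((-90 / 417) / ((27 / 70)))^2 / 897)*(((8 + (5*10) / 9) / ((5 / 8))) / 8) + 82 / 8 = 7023336550691 / 16845670764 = 416.92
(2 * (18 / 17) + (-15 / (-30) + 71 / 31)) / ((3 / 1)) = 5173 / 3162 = 1.64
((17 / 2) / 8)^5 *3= 4259571 / 1048576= 4.06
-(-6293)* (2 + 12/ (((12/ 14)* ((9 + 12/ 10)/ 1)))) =1082396/ 51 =21223.45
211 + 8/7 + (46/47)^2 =3295177/15463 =213.10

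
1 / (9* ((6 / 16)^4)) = 4096 / 729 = 5.62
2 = 2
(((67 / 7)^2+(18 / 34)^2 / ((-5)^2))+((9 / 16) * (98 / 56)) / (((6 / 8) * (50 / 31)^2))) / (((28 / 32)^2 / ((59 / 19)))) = 3078913438919 / 8239931875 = 373.66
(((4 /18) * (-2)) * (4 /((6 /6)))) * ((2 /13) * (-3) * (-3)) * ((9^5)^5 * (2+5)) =-160809149242974979884535776 /13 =-12369934557151921529579680.00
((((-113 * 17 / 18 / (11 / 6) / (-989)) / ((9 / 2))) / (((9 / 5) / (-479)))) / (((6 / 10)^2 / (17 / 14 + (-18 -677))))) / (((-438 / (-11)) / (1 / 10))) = 223437609175 / 13263166476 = 16.85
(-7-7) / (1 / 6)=-84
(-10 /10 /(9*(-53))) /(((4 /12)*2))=1 /318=0.00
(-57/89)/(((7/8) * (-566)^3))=57/14120411501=0.00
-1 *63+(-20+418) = 335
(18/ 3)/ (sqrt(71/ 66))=6 * sqrt(4686)/ 71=5.78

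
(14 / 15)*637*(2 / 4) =4459 / 15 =297.27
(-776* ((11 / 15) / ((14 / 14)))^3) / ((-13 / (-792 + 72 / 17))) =-512296576 / 27625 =-18544.67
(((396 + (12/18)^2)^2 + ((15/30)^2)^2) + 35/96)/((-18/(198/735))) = -896238365/381024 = -2352.18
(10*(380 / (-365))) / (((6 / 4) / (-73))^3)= 32400320 / 27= 1200011.85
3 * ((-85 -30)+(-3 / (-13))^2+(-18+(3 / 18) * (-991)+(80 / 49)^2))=-719301487 / 811538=-886.34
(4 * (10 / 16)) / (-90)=-0.03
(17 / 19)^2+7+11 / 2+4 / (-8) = 4621 / 361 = 12.80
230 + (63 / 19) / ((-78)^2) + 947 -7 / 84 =22674487 / 19266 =1176.92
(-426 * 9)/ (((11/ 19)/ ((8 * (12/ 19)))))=-368064/ 11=-33460.36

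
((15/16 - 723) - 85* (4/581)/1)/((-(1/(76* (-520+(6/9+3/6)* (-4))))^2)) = 6008131043768788/5229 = 1149001920781.94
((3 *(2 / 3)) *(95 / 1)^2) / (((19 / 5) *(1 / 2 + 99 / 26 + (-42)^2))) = 2.69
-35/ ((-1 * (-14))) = -5/ 2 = -2.50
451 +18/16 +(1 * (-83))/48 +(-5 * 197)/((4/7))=-1273.35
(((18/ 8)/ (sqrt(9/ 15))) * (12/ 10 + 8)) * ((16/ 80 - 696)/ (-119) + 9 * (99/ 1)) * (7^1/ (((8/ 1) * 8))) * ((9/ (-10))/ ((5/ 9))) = -372803067 * sqrt(15)/ 340000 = -4246.65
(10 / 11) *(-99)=-90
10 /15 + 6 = 20 /3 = 6.67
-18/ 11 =-1.64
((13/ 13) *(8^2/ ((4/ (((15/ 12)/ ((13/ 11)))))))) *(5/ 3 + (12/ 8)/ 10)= 1199/ 39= 30.74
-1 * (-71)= 71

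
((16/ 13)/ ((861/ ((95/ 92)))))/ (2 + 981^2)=380/ 247749768357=0.00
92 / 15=6.13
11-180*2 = -349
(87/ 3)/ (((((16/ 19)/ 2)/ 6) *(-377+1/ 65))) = -35815/ 32672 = -1.10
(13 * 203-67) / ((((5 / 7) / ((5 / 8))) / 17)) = 76517 / 2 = 38258.50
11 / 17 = 0.65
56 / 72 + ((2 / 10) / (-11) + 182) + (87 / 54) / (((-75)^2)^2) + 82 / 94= 183.63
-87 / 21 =-29 / 7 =-4.14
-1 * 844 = -844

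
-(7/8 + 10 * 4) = -327/8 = -40.88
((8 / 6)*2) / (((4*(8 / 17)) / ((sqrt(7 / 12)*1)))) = 1.08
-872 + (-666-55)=-1593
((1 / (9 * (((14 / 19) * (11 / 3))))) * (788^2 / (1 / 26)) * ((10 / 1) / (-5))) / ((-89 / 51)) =5214687712 / 6853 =760935.02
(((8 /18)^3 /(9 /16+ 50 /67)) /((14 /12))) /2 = 68608 /2386503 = 0.03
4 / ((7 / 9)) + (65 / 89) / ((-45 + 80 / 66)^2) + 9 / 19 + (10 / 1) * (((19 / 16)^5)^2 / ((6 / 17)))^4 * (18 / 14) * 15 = 2083479505257667009611281454972268714313544185340224189802438792079 / 173387540191581032847189512079683127736847322111541499658240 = 12016316.18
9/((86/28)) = 126/43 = 2.93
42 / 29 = 1.45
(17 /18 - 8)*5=-635 /18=-35.28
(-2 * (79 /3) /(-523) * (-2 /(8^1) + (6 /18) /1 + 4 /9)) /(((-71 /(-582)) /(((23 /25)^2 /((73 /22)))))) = 1694457886 /15247738125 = 0.11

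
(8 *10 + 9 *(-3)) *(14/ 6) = 371/ 3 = 123.67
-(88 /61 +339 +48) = -23695 /61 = -388.44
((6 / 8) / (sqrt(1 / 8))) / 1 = 3* sqrt(2) / 2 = 2.12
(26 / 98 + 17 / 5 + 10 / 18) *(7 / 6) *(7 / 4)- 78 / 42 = 51109 / 7560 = 6.76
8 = 8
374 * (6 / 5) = 2244 / 5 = 448.80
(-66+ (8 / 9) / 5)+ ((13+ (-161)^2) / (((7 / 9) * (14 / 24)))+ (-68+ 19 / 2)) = 251530219 / 4410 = 57036.33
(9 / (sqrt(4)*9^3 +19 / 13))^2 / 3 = 4563 / 359974729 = 0.00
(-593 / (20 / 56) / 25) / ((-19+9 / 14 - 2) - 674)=116228 / 1215125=0.10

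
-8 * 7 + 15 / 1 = -41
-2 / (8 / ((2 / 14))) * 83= -83 / 28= -2.96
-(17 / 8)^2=-289 / 64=-4.52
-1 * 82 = -82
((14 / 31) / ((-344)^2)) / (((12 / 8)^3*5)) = 7 / 30952260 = 0.00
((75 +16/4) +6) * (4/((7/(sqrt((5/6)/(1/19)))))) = 170 * sqrt(570)/21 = 193.27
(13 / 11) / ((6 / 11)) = 13 / 6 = 2.17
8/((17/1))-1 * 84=-1420/17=-83.53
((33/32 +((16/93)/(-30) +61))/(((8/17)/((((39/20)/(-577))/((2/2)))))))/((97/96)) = -611908999/1388031200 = -0.44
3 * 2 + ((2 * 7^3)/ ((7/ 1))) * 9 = 888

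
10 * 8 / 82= 40 / 41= 0.98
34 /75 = 0.45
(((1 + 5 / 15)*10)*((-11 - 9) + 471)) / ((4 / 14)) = 63140 / 3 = 21046.67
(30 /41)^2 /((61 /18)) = 16200 /102541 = 0.16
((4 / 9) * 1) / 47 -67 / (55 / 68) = -1926968 / 23265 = -82.83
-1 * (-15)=15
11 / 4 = 2.75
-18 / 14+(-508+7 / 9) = -32036 / 63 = -508.51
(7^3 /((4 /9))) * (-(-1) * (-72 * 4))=-222264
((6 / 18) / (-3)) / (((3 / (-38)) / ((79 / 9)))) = 3002 / 243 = 12.35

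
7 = 7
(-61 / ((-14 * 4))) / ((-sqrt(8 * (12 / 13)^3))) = -793 * sqrt(78) / 16128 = -0.43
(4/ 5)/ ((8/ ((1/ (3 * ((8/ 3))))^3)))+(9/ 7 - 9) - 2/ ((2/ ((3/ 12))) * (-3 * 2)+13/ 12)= -154794139/ 20177920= -7.67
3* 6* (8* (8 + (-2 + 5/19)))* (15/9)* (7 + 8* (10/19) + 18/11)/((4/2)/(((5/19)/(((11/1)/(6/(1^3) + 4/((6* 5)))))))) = 1416.75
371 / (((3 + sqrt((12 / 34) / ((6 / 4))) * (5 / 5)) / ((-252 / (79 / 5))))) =-23840460 / 11771 + 934920 * sqrt(17) / 11771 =-1697.87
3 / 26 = 0.12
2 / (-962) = -1 / 481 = -0.00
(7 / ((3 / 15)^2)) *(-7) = -1225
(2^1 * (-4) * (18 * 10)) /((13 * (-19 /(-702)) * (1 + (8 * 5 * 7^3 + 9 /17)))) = -660960 /2216027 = -0.30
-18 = -18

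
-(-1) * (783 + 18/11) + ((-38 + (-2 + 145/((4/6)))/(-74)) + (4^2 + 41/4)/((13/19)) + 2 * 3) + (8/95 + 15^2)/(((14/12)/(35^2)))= 23838090988/100529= 237126.51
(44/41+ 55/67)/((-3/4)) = -20812/8241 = -2.53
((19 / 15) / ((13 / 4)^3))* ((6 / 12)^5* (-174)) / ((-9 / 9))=2204 / 10985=0.20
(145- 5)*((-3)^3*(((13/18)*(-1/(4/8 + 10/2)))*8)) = 43680/11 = 3970.91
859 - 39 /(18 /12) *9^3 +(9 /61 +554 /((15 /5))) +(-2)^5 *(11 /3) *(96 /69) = -76071076 /4209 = -18073.43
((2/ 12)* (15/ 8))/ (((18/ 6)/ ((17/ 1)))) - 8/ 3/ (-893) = 76033/ 42864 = 1.77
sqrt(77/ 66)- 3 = -3+sqrt(42)/ 6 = -1.92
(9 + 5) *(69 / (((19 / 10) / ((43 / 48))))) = 455.46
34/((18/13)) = 221/9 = 24.56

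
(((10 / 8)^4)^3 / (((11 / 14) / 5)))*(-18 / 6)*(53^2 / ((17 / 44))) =-72008056640625 / 35651584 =-2019771.59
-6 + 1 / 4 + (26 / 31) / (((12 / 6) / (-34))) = -20.01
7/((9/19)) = 133/9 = 14.78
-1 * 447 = -447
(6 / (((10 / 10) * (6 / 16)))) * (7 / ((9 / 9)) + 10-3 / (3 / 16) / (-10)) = 1488 / 5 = 297.60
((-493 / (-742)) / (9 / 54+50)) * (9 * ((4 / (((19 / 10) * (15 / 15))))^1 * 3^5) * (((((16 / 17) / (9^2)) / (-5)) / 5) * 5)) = -300672 / 2121749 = -0.14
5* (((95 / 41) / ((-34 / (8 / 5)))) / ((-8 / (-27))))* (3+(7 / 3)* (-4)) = 16245 / 1394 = 11.65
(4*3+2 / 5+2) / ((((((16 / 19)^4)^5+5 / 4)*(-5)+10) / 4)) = 43303649423092943838745652352 / 2698355427354483947031052475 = 16.05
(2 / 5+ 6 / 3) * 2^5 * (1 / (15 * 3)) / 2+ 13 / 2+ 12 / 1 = 2903 / 150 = 19.35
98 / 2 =49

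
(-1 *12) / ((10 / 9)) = -54 / 5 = -10.80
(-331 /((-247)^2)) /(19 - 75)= 331 /3416504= 0.00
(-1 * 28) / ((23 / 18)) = -21.91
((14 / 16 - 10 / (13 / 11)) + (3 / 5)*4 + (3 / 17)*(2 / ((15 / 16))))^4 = 3268992155912064481 / 6106734799360000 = 535.31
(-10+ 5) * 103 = -515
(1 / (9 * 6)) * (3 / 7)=1 / 126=0.01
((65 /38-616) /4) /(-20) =23343 /3040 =7.68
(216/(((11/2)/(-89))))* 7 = -269136/11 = -24466.91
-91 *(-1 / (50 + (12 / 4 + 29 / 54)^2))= 265356 / 182281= 1.46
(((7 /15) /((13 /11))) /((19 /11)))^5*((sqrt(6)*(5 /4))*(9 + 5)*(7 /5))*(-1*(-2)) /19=21360584468181343*sqrt(6) /13264615404607246875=0.00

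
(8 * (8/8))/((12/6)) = 4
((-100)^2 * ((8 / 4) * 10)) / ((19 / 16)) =3200000 / 19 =168421.05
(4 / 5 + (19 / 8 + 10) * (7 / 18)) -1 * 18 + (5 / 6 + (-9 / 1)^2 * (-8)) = -158293 / 240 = -659.55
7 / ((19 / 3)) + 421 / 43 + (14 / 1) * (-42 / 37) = -151022 / 30229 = -5.00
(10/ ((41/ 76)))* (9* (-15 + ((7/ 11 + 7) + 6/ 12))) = -516420/ 451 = -1145.06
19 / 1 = 19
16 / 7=2.29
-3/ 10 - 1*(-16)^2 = -256.30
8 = 8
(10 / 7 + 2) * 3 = 72 / 7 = 10.29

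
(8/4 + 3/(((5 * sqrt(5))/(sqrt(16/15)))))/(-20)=-1/10 - sqrt(3)/125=-0.11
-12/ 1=-12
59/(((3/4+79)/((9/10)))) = 1062/1595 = 0.67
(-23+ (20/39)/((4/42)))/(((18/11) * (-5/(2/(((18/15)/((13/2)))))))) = 2519/108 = 23.32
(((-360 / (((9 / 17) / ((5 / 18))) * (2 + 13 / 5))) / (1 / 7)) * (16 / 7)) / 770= -13600 / 15939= -0.85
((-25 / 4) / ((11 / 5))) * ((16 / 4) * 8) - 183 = -3013 / 11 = -273.91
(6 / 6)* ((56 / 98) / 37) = 4 / 259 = 0.02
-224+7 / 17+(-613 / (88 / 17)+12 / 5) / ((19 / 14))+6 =-21536651 / 71060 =-303.08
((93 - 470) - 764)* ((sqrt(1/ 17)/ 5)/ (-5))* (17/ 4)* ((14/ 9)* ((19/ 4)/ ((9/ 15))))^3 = 13421794085* sqrt(17)/ 629856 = 87860.52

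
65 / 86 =0.76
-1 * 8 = -8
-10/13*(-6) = 60/13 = 4.62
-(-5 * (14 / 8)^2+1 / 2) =237 / 16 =14.81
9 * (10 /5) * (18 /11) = 324 /11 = 29.45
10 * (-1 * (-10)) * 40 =4000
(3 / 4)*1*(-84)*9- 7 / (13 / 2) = -7385 / 13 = -568.08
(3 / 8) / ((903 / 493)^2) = 243049 / 2174424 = 0.11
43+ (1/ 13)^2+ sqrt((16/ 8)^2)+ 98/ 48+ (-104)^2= 44060521/ 4056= 10863.05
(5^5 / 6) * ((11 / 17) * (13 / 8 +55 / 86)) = 26778125 / 35088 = 763.17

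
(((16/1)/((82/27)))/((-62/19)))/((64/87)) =-44631/20336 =-2.19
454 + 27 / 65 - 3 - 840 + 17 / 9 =-386.70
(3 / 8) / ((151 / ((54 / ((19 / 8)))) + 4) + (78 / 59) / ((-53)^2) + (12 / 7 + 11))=187938954 / 11705319209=0.02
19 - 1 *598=-579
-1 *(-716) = 716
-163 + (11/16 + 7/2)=-158.81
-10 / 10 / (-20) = 1 / 20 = 0.05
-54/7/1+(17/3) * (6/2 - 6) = -173/7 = -24.71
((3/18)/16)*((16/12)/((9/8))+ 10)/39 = 151/50544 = 0.00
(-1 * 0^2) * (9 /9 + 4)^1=0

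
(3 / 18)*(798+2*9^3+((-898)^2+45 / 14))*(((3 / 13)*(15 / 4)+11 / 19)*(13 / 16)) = 16155473695 / 102144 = 158163.71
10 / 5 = 2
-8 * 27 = -216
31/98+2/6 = 191/294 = 0.65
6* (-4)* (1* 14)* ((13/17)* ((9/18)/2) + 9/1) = -52500/17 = -3088.24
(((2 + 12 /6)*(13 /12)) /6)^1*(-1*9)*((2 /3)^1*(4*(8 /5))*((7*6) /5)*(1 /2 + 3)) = -20384 /25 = -815.36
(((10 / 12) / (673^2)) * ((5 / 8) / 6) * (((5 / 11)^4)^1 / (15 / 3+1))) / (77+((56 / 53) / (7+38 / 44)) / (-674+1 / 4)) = 5014296875 / 283154993334001495872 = 0.00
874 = 874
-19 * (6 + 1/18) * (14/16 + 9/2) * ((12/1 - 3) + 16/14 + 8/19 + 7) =-684302/63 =-10861.94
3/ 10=0.30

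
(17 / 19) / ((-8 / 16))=-34 / 19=-1.79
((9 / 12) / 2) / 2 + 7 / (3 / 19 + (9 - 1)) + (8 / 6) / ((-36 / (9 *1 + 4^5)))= -2491829 / 66960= -37.21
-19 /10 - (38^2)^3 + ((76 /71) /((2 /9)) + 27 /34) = -18171001055044 /6035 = -3010936380.29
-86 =-86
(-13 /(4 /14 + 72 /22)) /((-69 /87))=29029 /6302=4.61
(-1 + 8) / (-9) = -7 / 9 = -0.78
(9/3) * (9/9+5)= 18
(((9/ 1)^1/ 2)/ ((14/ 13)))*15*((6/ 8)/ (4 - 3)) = 47.01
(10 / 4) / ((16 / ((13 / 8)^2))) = 0.41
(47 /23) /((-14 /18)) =-2.63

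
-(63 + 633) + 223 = -473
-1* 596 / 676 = -149 / 169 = -0.88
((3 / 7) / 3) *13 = 13 / 7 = 1.86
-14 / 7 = -2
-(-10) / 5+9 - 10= 1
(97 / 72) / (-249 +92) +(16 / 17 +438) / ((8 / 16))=168699247 / 192168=877.87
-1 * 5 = -5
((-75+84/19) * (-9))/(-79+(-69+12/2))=-12069/2698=-4.47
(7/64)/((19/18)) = 63/608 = 0.10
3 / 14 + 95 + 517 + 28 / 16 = 17191 / 28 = 613.96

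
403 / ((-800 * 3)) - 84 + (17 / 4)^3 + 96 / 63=-65839 / 11200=-5.88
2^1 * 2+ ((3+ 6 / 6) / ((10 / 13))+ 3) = 61 / 5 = 12.20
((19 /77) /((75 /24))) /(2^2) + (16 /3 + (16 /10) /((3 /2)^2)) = 105062 /17325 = 6.06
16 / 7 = 2.29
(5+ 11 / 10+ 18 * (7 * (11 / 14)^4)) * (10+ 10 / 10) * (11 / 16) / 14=89846977 / 3073280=29.23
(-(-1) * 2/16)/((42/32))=0.10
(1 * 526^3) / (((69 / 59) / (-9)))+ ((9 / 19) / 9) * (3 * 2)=-489422689950 / 437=-1119960388.90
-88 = -88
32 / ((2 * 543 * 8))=2 / 543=0.00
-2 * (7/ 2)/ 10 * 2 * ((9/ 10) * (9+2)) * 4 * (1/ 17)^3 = -1386/ 122825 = -0.01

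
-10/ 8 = -5/ 4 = -1.25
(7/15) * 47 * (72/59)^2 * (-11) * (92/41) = -575334144/713605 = -806.24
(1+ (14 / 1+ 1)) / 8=2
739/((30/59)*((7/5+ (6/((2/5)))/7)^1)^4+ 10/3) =39257250375/4432658518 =8.86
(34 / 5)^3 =39304 / 125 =314.43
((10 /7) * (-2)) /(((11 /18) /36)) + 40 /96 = -155135 /924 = -167.90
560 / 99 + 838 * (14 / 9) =43204 / 33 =1309.21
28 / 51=0.55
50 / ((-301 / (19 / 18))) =-475 / 2709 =-0.18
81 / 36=9 / 4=2.25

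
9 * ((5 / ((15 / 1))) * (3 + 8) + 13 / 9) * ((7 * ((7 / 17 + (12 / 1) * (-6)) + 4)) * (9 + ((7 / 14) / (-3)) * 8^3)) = 28241654 / 17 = 1661273.76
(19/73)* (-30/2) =-285/73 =-3.90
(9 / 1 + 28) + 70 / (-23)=781 / 23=33.96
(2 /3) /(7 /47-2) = -94 /261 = -0.36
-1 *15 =-15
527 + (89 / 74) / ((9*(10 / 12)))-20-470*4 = -761926 / 555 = -1372.84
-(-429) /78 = 11 /2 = 5.50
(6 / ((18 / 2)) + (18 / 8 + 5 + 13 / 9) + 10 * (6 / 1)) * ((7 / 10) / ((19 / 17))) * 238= 35360017 / 3420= 10339.19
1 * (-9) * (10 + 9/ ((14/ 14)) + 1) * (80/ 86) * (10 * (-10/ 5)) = 144000/ 43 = 3348.84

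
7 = 7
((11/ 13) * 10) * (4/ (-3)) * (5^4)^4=-67138671875000/ 39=-1721504407051.28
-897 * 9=-8073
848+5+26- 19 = 860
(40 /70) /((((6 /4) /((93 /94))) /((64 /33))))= 7936 /10857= 0.73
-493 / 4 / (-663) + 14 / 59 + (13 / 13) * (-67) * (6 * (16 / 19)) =-59126123 / 174876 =-338.10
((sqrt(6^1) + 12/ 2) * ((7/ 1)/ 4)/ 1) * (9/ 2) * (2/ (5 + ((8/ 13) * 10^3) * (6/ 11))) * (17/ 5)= 153153 * sqrt(6)/ 974300 + 459459/ 487150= 1.33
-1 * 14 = -14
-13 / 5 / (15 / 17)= -221 / 75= -2.95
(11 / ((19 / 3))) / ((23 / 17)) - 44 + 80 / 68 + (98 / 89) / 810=-11123086934 / 267778305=-41.54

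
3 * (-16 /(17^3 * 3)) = -16 /4913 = -0.00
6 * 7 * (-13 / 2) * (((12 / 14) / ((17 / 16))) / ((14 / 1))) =-1872 / 119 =-15.73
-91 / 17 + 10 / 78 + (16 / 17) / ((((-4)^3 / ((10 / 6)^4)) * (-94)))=-5.22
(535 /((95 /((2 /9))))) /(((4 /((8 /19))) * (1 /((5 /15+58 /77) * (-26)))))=-2793128 /750519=-3.72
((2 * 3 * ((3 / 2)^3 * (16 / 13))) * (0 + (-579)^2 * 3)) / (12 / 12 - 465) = -81463563 / 1508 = -54020.93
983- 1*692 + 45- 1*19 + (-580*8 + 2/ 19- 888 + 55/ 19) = -5208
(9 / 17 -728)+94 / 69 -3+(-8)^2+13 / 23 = -779509 / 1173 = -664.54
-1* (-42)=42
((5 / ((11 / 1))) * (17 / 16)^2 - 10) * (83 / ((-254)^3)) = 2217345 / 46145972224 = 0.00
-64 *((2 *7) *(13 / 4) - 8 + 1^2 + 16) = -3488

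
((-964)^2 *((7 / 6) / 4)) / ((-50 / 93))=-12603577 / 25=-504143.08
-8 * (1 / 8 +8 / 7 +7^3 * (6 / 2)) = -57695 / 7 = -8242.14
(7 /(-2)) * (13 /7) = -13 /2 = -6.50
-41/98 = -0.42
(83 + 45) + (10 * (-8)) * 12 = -832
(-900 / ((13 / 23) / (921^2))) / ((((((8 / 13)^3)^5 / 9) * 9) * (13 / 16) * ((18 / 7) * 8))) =-1034067110245950089816325 / 8796093022208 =-117559819755.79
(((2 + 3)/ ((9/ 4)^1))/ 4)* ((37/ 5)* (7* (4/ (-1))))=-1036/ 9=-115.11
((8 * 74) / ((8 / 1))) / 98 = 37 / 49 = 0.76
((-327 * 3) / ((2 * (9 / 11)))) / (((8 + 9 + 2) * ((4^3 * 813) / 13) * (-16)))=0.00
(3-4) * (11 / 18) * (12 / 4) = -11 / 6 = -1.83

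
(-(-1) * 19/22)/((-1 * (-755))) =0.00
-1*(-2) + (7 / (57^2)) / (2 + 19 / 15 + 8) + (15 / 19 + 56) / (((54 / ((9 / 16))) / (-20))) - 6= -7726643 / 488072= -15.83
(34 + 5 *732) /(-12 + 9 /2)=-492.53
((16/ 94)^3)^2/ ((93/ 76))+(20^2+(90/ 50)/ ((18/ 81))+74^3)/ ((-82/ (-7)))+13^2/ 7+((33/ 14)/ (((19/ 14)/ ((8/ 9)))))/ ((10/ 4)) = 3788458445829216174179/ 109329053811608820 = 34651.89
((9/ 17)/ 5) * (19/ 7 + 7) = 36/ 35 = 1.03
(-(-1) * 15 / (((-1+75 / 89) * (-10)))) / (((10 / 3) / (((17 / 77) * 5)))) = 13617 / 4312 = 3.16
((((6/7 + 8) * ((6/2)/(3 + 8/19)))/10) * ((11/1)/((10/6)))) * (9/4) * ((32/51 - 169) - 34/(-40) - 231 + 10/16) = -141995040363/30940000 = -4589.37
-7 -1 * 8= -15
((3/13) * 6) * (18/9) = 36/13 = 2.77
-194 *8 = -1552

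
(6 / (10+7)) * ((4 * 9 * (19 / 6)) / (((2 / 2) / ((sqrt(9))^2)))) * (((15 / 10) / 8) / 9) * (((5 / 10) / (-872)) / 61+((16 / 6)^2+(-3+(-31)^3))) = -1625619223329 / 7234112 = -224715.79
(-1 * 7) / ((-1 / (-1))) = -7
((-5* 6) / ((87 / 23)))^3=-12167000 / 24389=-498.87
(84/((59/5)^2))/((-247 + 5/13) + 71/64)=-582400/237010847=-0.00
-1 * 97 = -97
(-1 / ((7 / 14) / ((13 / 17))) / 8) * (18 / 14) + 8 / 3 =3457 / 1428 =2.42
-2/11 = -0.18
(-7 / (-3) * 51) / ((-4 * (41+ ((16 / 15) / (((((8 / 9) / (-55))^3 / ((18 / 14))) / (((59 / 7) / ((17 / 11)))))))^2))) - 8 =-17844857118607473565704 / 2230607139823291866401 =-8.00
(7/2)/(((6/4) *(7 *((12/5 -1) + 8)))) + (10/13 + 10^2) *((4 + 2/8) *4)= 3140135/1833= 1713.11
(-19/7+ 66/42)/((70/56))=-32/35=-0.91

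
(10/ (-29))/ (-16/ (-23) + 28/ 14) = -115/ 899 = -0.13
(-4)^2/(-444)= -4/111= -0.04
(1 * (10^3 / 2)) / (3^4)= 500 / 81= 6.17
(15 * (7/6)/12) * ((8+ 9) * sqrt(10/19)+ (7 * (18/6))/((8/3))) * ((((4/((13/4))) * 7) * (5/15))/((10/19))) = 160.80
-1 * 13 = -13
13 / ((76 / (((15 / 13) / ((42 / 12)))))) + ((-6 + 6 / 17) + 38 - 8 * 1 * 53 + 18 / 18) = -1766251 / 4522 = -390.59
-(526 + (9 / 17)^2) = -152095 / 289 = -526.28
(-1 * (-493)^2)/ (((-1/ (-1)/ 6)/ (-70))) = 102080580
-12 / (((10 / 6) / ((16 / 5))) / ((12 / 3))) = -2304 / 25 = -92.16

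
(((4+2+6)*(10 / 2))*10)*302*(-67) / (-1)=12140400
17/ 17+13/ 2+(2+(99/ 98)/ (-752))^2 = 62428480969/ 5431100416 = 11.49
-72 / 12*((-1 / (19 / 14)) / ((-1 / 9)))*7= -5292 / 19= -278.53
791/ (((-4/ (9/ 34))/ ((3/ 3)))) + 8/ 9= -62983/ 1224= -51.46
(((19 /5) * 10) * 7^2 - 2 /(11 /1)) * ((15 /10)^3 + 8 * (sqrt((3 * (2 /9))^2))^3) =3176960 /297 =10696.84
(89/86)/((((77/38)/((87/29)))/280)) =202920/473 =429.01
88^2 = 7744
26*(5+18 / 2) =364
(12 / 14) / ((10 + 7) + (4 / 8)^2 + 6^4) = 8 / 12257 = 0.00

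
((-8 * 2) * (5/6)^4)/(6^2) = -0.21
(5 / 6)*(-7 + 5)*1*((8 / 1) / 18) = -0.74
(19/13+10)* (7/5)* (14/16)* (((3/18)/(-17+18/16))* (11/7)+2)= 551747/19812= 27.85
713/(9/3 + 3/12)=2852/13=219.38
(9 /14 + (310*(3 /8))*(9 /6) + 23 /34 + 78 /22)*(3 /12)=1876999 /41888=44.81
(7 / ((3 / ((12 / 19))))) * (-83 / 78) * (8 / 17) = -9296 / 12597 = -0.74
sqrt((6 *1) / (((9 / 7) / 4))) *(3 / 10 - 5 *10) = -497 *sqrt(42) / 15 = -214.73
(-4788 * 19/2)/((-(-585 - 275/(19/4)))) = -123462/1745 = -70.75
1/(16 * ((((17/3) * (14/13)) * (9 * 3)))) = 13/34272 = 0.00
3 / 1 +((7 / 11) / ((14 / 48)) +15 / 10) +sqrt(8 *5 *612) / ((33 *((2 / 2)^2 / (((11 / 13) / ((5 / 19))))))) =147 / 22 +76 *sqrt(170) / 65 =21.93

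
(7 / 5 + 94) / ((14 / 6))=1431 / 35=40.89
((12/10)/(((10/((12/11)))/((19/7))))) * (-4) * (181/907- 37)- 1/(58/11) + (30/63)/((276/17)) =546526838399/10481087925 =52.14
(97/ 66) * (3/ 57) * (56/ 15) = 2716/ 9405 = 0.29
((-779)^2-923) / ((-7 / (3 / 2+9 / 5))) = -9997647 / 35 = -285647.06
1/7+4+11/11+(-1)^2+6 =85/7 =12.14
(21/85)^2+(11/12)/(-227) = 1121809/19680900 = 0.06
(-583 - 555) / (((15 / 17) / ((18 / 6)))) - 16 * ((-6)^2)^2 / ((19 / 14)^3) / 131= -17667439954 / 4492645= -3932.53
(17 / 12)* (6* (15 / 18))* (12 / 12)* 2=85 / 6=14.17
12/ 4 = 3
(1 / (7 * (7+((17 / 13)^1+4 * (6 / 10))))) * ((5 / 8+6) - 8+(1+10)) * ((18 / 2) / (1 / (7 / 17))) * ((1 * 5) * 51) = 225225 / 1856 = 121.35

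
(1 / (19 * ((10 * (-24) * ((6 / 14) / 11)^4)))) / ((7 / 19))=-5021863 / 19440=-258.33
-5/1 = -5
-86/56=-43/28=-1.54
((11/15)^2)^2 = 14641/50625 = 0.29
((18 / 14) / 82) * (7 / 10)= 0.01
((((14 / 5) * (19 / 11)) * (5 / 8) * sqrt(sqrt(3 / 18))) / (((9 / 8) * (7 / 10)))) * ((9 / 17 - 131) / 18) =-17.78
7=7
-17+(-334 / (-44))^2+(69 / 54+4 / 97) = 17721379 / 422532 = 41.94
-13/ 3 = -4.33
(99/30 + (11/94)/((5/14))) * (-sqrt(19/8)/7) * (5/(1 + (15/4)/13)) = -3.10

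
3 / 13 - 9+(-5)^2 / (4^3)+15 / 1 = 5509 / 832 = 6.62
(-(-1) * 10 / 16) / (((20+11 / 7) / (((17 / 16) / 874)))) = 595 / 16892672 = 0.00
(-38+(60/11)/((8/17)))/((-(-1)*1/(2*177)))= -102837/11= -9348.82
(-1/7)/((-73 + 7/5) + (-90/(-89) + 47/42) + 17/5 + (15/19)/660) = 1116060/516155029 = 0.00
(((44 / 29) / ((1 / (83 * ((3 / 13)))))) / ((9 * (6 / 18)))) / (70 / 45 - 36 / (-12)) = 32868 / 15457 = 2.13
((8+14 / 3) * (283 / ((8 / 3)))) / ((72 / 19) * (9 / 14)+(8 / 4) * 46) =715141 / 50240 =14.23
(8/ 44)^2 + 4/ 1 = 488/ 121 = 4.03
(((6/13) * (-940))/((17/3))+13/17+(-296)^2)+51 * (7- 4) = 19380198/221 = 87693.20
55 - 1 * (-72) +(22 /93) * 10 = 12031 /93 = 129.37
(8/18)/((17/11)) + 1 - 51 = -7606/153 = -49.71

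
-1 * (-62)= 62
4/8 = 1/2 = 0.50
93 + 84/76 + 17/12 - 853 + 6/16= -345239/456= -757.10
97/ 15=6.47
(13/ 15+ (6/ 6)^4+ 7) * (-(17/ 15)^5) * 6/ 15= -6.63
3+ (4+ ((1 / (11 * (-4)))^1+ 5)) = 527 / 44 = 11.98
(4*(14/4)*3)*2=84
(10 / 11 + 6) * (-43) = -297.09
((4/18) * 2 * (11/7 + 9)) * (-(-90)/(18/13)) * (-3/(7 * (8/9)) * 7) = -7215/7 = -1030.71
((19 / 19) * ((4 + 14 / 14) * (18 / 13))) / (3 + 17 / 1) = 9 / 26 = 0.35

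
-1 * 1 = -1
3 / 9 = 1 / 3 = 0.33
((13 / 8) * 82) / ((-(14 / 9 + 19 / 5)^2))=-1079325 / 232324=-4.65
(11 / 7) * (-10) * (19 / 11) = -190 / 7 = -27.14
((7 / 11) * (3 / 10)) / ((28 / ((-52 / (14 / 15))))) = -0.38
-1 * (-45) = 45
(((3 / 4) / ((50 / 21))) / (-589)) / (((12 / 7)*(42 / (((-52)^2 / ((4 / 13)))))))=-15379 / 235600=-0.07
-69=-69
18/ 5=3.60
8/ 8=1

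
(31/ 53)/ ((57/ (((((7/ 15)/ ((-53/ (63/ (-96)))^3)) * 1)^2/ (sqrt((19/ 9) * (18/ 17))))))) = 4825138437 * sqrt(646)/ 22767123499408674940518400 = 0.00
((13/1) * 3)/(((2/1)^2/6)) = 117/2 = 58.50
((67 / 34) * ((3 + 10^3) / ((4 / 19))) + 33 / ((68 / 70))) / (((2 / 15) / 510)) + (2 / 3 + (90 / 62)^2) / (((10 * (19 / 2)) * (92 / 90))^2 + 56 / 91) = 687920747856325119 / 19087451192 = 36040471.88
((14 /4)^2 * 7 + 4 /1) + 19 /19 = 363 /4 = 90.75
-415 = -415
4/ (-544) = -1/ 136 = -0.01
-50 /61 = -0.82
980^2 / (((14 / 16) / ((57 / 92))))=15640800 / 23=680034.78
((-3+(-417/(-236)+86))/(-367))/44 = -20005/3810928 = -0.01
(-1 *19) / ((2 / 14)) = -133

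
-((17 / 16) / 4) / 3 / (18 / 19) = -323 / 3456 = -0.09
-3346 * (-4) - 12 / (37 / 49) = 494620 / 37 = 13368.11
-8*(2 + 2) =-32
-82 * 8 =-656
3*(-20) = -60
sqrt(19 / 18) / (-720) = -0.00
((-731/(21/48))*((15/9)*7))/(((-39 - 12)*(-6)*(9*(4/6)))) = -860/81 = -10.62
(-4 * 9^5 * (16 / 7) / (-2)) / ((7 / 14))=3779136 / 7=539876.57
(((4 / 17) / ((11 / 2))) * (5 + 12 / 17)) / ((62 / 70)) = 27160 / 98549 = 0.28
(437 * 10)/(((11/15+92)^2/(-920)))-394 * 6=-5478648684/1934881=-2831.52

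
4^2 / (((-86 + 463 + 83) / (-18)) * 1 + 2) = -36 / 53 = -0.68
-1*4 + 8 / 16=-7 / 2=-3.50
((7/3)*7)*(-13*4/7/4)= -91/3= -30.33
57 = 57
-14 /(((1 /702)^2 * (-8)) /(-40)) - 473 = -34496753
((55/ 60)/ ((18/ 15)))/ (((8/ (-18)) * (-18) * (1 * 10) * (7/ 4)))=11/ 2016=0.01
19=19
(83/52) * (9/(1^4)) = 747/52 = 14.37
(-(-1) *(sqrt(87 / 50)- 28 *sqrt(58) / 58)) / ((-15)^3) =-sqrt(174) / 33750+14 *sqrt(58) / 97875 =0.00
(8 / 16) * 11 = 11 / 2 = 5.50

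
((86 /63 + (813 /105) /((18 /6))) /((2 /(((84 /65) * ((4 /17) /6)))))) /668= 1243 /8304075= 0.00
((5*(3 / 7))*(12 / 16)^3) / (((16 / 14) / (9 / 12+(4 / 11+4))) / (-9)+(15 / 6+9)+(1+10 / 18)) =820125 / 11821472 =0.07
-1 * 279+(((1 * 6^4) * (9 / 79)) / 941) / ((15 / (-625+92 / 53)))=-5624686269 / 19699835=-285.52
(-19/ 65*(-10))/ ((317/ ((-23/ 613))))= -874/ 2526173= -0.00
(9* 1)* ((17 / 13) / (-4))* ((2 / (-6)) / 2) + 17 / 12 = 595 / 312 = 1.91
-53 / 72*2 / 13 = -53 / 468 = -0.11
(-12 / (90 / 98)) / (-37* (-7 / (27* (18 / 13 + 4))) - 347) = 3528 / 93209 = 0.04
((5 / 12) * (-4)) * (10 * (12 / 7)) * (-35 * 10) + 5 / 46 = 460005 / 46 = 10000.11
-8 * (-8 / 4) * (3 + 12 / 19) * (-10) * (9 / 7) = -99360 / 133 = -747.07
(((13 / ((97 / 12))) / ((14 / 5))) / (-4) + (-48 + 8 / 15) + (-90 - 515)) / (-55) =13293671 / 1120350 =11.87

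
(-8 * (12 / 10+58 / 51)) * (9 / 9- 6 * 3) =4768 / 15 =317.87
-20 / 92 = -5 / 23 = -0.22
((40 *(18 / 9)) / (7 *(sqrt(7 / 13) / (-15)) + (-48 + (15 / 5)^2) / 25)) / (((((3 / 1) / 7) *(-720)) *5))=0.03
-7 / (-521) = 7 / 521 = 0.01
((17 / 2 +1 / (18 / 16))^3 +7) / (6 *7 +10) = 4867633 / 303264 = 16.05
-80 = -80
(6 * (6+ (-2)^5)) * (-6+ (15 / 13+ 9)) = -648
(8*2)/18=8/9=0.89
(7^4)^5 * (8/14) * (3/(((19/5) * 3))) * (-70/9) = -15958453259522400200/171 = -93324288067382457.31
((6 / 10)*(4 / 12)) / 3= 1 / 15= 0.07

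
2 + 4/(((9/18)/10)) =82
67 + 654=721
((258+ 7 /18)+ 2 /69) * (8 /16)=106985 /828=129.21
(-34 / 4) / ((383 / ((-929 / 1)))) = 15793 / 766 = 20.62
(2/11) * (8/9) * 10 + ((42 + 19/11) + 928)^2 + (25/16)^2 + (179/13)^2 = 44497169932505/47114496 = 944447.54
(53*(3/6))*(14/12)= 371/12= 30.92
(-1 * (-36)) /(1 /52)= 1872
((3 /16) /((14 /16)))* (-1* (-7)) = 3 /2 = 1.50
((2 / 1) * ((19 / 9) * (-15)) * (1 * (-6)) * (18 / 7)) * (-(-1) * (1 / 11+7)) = 533520 / 77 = 6928.83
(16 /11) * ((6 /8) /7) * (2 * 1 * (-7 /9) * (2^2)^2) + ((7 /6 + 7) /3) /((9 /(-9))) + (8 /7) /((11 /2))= -8861 /1386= -6.39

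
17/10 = 1.70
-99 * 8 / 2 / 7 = -396 / 7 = -56.57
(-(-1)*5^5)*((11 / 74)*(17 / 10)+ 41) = 19079375 / 148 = 128914.70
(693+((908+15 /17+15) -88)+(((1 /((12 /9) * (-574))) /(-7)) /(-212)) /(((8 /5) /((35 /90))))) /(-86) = -607256219051 /34158308352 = -17.78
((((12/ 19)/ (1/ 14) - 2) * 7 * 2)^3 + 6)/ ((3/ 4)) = 24114436616/ 20577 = 1171912.16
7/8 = 0.88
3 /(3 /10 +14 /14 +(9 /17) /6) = 255 /118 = 2.16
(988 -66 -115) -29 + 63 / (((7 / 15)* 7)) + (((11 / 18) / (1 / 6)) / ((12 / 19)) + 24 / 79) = 15993989 / 19908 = 803.40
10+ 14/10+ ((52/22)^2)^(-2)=26120837/2284880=11.43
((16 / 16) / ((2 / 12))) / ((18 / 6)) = 2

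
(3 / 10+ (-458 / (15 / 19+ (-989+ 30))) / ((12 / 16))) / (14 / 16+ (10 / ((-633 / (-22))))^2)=136750881684 / 145284926845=0.94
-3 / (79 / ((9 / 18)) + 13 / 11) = -33 / 1751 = -0.02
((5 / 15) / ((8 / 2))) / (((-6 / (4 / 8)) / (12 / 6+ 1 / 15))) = -31 / 2160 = -0.01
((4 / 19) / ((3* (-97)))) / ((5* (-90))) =0.00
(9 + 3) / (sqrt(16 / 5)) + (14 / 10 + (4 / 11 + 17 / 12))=2099 / 660 + 3 * sqrt(5)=9.89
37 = 37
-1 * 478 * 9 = -4302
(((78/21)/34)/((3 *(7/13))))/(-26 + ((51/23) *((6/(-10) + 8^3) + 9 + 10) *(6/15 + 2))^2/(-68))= -4298125/7448352751686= -0.00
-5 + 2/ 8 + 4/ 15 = -269/ 60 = -4.48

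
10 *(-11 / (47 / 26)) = -2860 / 47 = -60.85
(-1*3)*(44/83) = -132/83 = -1.59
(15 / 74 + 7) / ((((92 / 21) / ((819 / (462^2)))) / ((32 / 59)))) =20787 / 6075289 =0.00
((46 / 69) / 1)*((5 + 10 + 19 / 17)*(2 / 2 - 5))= -2192 / 51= -42.98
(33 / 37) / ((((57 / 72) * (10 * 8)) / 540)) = 5346 / 703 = 7.60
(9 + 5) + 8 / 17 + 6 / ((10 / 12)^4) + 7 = 360317 / 10625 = 33.91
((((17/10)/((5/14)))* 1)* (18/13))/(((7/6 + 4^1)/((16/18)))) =11424/10075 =1.13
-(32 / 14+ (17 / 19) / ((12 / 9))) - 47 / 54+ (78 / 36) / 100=-2733089 / 718200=-3.81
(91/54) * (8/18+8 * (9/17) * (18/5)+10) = 894257/20655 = 43.29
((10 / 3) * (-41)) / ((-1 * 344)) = 205 / 516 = 0.40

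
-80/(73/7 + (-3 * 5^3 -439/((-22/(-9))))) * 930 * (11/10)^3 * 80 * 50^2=3050013120000/83801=36395903.63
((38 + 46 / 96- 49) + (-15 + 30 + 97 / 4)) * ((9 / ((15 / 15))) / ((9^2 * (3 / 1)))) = 1379 / 1296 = 1.06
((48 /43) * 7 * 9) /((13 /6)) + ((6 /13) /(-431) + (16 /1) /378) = 1479870766 /45535581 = 32.50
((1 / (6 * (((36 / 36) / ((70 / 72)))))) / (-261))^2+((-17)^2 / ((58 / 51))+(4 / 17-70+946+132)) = 68205481862201 / 54030307392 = 1262.36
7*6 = 42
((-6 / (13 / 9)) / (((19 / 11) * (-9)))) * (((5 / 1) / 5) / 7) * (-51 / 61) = -3366 / 105469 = -0.03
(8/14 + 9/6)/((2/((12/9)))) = 29/21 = 1.38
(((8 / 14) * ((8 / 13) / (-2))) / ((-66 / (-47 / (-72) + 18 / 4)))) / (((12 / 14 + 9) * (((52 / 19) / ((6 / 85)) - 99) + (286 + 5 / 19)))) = 7049 / 1144137852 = 0.00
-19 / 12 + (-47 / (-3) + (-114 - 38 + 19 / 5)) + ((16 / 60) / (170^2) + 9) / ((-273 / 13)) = -1224832579 / 9103500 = -134.55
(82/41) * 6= 12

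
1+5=6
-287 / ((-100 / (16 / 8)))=287 / 50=5.74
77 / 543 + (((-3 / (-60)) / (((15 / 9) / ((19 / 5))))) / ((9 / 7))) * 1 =62573 / 271500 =0.23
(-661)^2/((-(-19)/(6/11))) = 2621526/209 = 12543.19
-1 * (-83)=83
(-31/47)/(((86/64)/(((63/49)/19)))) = -8928/268793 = -0.03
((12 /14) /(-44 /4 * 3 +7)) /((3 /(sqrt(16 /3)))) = -4 * sqrt(3) /273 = -0.03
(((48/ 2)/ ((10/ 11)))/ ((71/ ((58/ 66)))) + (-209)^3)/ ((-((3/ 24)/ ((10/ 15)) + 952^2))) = 51854586864/ 5147807785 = 10.07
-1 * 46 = -46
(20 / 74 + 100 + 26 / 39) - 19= 9095 / 111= 81.94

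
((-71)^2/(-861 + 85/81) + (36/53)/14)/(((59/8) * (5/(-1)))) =150233283/952937615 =0.16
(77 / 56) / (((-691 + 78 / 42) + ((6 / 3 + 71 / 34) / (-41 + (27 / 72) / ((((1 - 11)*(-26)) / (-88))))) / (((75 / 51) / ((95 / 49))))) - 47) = -5763527 / 3086206952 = -0.00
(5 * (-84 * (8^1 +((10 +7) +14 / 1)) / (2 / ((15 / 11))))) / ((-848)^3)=61425 / 3353901056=0.00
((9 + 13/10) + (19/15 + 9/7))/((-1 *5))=-2699/1050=-2.57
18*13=234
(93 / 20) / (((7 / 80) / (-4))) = -1488 / 7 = -212.57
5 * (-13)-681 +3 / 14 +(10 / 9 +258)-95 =-73291 / 126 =-581.67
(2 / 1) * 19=38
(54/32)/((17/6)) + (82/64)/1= 1021/544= 1.88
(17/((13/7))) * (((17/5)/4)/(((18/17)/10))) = 34391/468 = 73.49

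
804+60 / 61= 49104 / 61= 804.98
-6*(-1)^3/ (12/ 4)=2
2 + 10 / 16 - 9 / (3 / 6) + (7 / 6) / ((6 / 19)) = -841 / 72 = -11.68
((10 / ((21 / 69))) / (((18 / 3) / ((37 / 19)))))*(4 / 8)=4255 / 798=5.33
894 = 894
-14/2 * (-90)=630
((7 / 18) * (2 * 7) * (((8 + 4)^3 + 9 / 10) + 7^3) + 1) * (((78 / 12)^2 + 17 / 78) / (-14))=-1345300325 / 39312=-34221.11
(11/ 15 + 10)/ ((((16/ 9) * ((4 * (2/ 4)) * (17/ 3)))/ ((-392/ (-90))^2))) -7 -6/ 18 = 2.77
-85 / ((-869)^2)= -85 / 755161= -0.00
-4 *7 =-28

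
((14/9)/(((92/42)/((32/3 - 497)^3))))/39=-152181533371/72657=-2094519.91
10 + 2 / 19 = 10.11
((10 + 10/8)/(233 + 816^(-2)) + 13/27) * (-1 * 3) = -2219131597/1396300041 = -1.59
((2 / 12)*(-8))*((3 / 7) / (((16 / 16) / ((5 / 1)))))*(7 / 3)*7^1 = -46.67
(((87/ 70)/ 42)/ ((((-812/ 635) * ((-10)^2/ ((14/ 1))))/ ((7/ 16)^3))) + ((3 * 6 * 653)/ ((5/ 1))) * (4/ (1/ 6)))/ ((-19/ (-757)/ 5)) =139949946288947/ 12451840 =11239298.47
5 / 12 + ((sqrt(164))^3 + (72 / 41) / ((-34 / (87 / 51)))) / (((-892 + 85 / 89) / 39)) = 4741790923 / 11275934964 - 1138488*sqrt(41) / 79303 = -91.50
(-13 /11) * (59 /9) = -767 /99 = -7.75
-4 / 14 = -0.29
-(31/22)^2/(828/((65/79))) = -62465/31659408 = -0.00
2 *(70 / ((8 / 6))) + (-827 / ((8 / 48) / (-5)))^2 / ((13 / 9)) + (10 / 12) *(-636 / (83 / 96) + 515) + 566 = 2758835954039 / 6474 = 426140864.08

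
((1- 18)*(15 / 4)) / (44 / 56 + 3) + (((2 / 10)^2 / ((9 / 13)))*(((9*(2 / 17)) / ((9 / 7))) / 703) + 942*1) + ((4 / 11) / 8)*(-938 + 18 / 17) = 251560748417 / 285031350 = 882.57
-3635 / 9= -403.89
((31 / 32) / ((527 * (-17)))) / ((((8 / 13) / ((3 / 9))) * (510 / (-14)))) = 91 / 56597760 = 0.00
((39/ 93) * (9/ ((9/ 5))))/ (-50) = -13/ 310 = -0.04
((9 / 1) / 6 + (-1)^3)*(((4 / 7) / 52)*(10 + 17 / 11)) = 127 / 2002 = 0.06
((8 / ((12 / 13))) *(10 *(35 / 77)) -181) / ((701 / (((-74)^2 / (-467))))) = 25589348 / 10803111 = 2.37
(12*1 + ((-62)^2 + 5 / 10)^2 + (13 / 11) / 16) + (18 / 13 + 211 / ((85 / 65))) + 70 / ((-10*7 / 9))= 14780346.06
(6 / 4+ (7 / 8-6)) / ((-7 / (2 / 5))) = 29 / 140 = 0.21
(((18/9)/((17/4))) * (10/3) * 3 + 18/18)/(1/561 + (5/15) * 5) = 1067/312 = 3.42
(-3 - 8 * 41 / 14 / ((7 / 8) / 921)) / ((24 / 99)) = -101735.89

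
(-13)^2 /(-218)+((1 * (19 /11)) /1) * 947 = 3920615 /2398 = 1634.95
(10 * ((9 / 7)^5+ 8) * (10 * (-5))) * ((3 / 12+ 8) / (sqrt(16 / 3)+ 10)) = -11973121875 / 2386594+ 798208125 * sqrt(3) / 1193297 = -3858.24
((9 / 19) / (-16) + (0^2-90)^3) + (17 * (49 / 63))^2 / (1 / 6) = -5975022355 / 8208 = -727951.07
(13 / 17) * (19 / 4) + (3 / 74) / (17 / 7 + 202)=4359541 / 1200132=3.63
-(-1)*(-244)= -244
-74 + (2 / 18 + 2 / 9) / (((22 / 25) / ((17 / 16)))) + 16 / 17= -1304327 / 17952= -72.66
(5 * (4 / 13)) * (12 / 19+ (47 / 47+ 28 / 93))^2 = 233244500 / 40589757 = 5.75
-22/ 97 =-0.23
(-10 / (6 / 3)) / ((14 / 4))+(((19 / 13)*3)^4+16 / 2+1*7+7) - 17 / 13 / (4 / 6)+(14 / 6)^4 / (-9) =384.91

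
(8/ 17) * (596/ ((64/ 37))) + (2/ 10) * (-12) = 27157/ 170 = 159.75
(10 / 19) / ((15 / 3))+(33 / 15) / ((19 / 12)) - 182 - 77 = -24463 / 95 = -257.51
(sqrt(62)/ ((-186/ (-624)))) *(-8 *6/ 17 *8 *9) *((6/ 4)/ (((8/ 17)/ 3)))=-202176 *sqrt(62)/ 31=-51352.76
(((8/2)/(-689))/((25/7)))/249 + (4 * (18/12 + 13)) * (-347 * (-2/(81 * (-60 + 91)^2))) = 57546551584/111287331675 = 0.52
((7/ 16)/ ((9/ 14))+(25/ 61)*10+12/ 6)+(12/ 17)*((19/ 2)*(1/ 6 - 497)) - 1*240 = -266171707/ 74664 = -3564.93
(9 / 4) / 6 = 3 / 8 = 0.38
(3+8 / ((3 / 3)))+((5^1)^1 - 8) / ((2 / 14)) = -10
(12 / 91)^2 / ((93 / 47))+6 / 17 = 1578618 / 4364087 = 0.36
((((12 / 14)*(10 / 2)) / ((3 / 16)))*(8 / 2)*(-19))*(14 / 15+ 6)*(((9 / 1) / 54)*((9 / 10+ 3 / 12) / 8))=-90896 / 315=-288.56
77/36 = 2.14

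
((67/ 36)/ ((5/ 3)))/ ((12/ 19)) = 1273/ 720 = 1.77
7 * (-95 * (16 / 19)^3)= -143360 / 361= -397.12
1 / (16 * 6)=1 / 96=0.01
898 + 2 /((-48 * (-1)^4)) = 21551 /24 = 897.96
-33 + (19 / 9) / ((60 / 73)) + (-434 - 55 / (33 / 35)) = -282293 / 540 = -522.76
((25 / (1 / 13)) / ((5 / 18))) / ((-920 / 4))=-117 / 23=-5.09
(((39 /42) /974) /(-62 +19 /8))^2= 676 /2644178444649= 0.00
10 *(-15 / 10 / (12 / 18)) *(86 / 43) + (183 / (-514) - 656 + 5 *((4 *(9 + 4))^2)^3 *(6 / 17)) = 304862794890431 / 8738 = 34889310470.41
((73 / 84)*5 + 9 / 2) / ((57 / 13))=9659 / 4788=2.02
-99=-99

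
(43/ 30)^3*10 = 79507/ 2700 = 29.45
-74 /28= -37 /14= -2.64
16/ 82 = 8/ 41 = 0.20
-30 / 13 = -2.31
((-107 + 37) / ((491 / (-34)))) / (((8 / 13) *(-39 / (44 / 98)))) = -935 / 10311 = -0.09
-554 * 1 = -554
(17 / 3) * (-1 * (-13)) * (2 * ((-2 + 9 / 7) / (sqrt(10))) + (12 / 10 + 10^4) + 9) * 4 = 44245084 / 15 - 884 * sqrt(10) / 21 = 2949539.15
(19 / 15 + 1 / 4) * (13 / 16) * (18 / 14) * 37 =18759 / 320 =58.62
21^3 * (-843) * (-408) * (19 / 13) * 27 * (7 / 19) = 602015157576 / 13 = 46308858275.08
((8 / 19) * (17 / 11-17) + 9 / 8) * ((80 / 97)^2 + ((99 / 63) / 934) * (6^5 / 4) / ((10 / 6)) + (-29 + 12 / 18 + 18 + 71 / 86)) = 2451265217969107 / 66341360334480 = 36.95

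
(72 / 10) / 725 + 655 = 2374411 / 3625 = 655.01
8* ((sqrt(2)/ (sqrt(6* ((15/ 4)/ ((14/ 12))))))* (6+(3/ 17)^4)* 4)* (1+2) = 5346208* sqrt(210)/ 417605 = 185.52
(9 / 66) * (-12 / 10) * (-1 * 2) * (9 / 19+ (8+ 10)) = 6318 / 1045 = 6.05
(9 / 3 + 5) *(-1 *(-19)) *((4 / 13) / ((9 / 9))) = 608 / 13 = 46.77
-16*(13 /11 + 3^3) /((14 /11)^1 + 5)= -4960 /69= -71.88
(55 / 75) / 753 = 11 / 11295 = 0.00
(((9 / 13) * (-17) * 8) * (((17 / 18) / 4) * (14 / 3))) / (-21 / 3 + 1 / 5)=595 / 39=15.26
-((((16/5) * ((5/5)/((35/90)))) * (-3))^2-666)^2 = -4809977316/1500625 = -3205.32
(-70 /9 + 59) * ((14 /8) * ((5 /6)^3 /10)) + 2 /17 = 1402579 /264384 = 5.31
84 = 84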